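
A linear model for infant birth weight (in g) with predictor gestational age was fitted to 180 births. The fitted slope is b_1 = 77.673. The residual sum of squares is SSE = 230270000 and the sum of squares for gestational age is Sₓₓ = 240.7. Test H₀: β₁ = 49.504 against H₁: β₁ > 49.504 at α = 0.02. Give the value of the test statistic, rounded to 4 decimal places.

MSE = SSE/(n − 2) = 230270000/178 = 1.29365e+06.
SE(b_1) = √(MSE/Sₓₓ) = √(1.29365e+06/240.7) = 73.3113.
t = (77.673 − 49.504) / 73.3113 = 0.3842.
df = n − 2 = 178.
One-sided p ≈ 0.3506, which is ≥ 0.02, so fail to reject H₀.
The data do not give significant evidence that the true slope on gestational age exceeds 49.504 g per unit.

t = 0.3842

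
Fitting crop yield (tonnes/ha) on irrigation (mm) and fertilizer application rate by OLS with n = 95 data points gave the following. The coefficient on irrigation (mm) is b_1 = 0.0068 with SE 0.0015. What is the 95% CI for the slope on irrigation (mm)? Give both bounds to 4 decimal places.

df = n − k − 1 = 95 − 2 − 1 = 92.
t* = t_{0.025, 92} = 1.986086.
Margin = t* × SE = 1.986086 × 0.0015 = 0.002979.
CI: 0.0068 ± 0.002979 → (0.0038, 0.0098).
With 95% confidence, each one-unit increase in irrigation (mm) is associated with a change of between 0.0038 and 0.0098 tonnes/ha in crop yield, holding the other predictors fixed.

(0.0038, 0.0098)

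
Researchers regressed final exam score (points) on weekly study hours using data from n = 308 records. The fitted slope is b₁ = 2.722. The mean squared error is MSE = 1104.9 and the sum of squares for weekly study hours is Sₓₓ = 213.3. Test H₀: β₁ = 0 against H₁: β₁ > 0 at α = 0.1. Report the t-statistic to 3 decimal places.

t = 1.196

SE(b₁) = √(MSE/Sₓₓ) = √(1104.9/213.3) = 2.27597.
t = 2.722 / 2.27597 = 1.196.
df = n − 2 = 306.
One-sided p ≈ 0.1163, which is ≥ 0.1, so fail to reject H₀.
The data do not give significant evidence that the true slope on weekly study hours is positive.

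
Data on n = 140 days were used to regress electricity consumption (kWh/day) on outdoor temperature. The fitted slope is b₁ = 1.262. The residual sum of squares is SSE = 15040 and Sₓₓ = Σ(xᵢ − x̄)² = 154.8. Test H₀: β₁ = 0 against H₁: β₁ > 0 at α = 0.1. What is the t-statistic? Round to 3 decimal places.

MSE = SSE/(n − 2) = 15040/138 = 108.986.
SE(b₁) = √(MSE/Sₓₓ) = √(108.986/154.8) = 0.839071.
t = 1.262 / 0.839071 = 1.504.
df = n − 2 = 138.
One-sided p ≈ 0.0674, which is < 0.1, so reject H₀.
There is evidence that the true slope on outdoor temperature is positive.

t = 1.504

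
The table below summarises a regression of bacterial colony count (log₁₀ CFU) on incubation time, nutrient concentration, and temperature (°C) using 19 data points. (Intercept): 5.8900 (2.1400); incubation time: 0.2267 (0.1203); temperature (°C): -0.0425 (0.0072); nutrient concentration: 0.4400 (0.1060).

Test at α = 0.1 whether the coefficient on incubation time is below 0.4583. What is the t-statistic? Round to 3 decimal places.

t = -1.925

Read off: b = 0.2267, SE = 0.1203 for incubation time.
H₀: β₁ = 0.4583 vs H₁: β₁ < 0.4583.
t = (0.2267 − 0.4583) / 0.1203 = -1.925.
df = n − k − 1 = 19 − 3 − 1 = 15.
One-sided p ≈ 0.0367, which is < 0.1, so reject H₀.
There is evidence that the true slope on incubation time is below 0.4583 log₁₀ CFU per unit, holding the other predictors fixed.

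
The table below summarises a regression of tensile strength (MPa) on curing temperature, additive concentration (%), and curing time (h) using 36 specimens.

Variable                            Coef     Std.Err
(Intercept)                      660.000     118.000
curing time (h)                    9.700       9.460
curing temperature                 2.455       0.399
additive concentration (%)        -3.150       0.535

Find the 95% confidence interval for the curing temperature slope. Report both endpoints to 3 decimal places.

Read off: b = 2.455, SE = 0.399 for curing temperature.
df = n − k − 1 = 36 − 3 − 1 = 32.
t* = t_{0.025, 32} = 2.036933.
Margin = t* × SE = 2.036933 × 0.399 = 0.81274.
CI: 2.455 ± 0.81274 → (1.642, 3.268).

(1.642, 3.268)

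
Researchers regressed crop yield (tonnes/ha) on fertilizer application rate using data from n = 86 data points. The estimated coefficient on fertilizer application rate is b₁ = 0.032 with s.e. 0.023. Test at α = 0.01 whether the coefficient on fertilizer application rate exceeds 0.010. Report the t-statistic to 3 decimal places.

H₀: β₁ = 0.010 vs H₁: β₁ > 0.010.
t = (b₁ − β₁⁰)/SE = (0.032 − 0.010) / 0.023 = 0.957.
df = n − 2 = 86 − 2 = 84.
One-sided p ≈ 0.1708, which is ≥ 0.01, so fail to reject H₀.
The data do not give significant evidence that the true slope on fertilizer application rate exceeds 0.010 tonnes/ha per unit.

t = 0.957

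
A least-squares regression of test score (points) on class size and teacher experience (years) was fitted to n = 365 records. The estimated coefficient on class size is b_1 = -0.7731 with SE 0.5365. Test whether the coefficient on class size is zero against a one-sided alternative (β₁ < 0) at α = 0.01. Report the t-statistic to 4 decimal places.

H₀: β₁ = 0 vs H₁: β₁ < 0.
t = (b_1 − β₁⁰)/SE = -0.7731 / 0.5365 = -1.4410.
df = n − k − 1 = 365 − 2 − 1 = 362.
One-sided p ≈ 0.0752, which is ≥ 0.01, so fail to reject H₀.
The data do not give significant evidence that the true slope on class size is negative, holding the other predictors fixed.

t = -1.4410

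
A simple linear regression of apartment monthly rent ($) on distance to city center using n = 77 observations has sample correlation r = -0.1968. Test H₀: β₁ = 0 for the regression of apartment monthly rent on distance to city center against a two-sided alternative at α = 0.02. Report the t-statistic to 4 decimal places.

t = r·√(n − 2)/√(1 − r²) = -0.1968·√75/√0.96127 = -1.7383.
df = n − 2 = 75.
Two-sided p ≈ 0.0863, which is ≥ 0.02, so fail to reject H₀.
The data do not give significant evidence of a linear association between distance to city center and apartment monthly rent.

t = -1.7383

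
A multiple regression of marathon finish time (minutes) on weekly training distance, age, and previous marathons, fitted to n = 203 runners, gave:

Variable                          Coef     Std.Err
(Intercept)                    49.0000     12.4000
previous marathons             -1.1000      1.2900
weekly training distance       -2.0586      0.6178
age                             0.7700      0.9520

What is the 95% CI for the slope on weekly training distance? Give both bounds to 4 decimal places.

(-3.2769, -0.8403)

Read off: b = -2.0586, SE = 0.6178 for weekly training distance.
df = n − k − 1 = 203 − 3 − 1 = 199.
t* = t_{0.025, 199} = 1.971957.
Margin = t* × SE = 1.971957 × 0.6178 = 1.218275.
CI: -2.0586 ± 1.218275 → (-3.2769, -0.8403).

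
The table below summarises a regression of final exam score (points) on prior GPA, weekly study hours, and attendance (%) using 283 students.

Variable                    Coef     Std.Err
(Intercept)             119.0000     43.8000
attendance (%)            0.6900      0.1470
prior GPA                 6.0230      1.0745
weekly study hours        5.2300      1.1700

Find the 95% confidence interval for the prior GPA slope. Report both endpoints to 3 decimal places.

Read off: b = 6.0230, SE = 1.0745 for prior GPA.
df = n − k − 1 = 283 − 3 − 1 = 279.
t* = t_{0.025, 279} = 1.968503.
Margin = t* × SE = 1.968503 × 1.0745 = 2.11516.
CI: 6.0230 ± 2.11516 → (3.908, 8.138).

(3.908, 8.138)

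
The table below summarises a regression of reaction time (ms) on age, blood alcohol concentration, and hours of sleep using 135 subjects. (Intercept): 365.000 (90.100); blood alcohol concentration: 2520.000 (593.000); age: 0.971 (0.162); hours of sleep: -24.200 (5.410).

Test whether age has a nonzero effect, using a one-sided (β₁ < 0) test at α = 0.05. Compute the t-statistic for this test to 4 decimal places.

Read off: b = 0.971, SE = 0.162 for age.
H₀: β₁ = 0 vs H₁: β₁ < 0.
t = 0.971 / 0.162 = 5.9938.
df = n − k − 1 = 135 − 3 − 1 = 131.
One-sided p ≈ 1.0000, which is ≥ 0.05, so fail to reject H₀.
The data do not give significant evidence that the true slope on age is negative, holding the other predictors fixed.

t = 5.9938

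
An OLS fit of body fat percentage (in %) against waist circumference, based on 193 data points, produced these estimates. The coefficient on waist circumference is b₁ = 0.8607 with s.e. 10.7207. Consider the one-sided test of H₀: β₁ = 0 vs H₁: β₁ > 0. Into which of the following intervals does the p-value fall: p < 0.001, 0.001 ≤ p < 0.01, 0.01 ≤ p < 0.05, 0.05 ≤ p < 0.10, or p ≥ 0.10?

p ≥ 0.10

t = 0.8607 / 10.7207 = 0.080.
df = n − 2 = 193 − 2 = 191.
One-sided p = P(T_{191} > t) ≈ 0.4680.
So p ≥ 0.10.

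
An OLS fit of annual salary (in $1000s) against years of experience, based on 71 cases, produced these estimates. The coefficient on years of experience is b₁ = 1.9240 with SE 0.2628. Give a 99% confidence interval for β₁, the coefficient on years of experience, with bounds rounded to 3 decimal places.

(1.228, 2.620)

df = n − 2 = 71 − 2 = 69.
t* = t_{0.005, 69} = 2.648977.
Margin = t* × SE = 2.648977 × 0.2628 = 0.69615.
CI: 1.9240 ± 0.69615 → (1.228, 2.620).
With 99% confidence, each one-unit increase in years of experience is associated with a change of between 1.228 and 2.620 $1000s in annual salary.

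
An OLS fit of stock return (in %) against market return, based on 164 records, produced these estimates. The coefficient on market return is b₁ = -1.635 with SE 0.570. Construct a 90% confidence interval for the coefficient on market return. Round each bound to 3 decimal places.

(-2.578, -0.692)

df = n − 2 = 164 − 2 = 162.
t* = t_{0.05, 162} = 1.654314.
Margin = t* × SE = 1.654314 × 0.570 = 0.94296.
CI: -1.635 ± 0.94296 → (-2.578, -0.692).
With 90% confidence, each one-unit increase in market return is associated with a change of between -2.578 and -0.692 % in stock return.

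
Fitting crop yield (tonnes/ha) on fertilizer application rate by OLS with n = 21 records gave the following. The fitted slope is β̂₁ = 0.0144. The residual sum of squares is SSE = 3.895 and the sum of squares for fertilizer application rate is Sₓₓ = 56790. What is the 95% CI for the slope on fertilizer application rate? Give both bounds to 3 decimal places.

(0.010, 0.018)

MSE = SSE/(n − 2) = 3.895/19 = 0.205.
SE(β̂₁) = √(MSE/Sₓₓ) = √(0.205/56790) = 0.00189994.
df = n − 2 = 19.
t* = t_{0.025, 19} = 2.093024.
Margin = t* × SE = 2.093024 × 0.00189994 = 0.00398.
CI: 0.0144 ± 0.00398 → (0.010, 0.018).
With 95% confidence, each one-unit increase in fertilizer application rate is associated with a change of between 0.010 and 0.018 tonnes/ha in crop yield.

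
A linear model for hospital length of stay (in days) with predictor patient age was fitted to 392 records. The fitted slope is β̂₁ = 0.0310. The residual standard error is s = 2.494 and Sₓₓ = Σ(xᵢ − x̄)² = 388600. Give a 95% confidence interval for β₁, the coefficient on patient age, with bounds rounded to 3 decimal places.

SE(β̂₁) = s/√Sₓₓ = 2.494/√388600 = 0.00400078.
df = n − 2 = 390.
t* = t_{0.025, 390} = 1.966065.
Margin = t* × SE = 1.966065 × 0.00400078 = 0.00787.
CI: 0.0310 ± 0.00787 → (0.023, 0.039).
With 95% confidence, each one-unit increase in patient age is associated with a change of between 0.023 and 0.039 days in hospital length of stay.

(0.023, 0.039)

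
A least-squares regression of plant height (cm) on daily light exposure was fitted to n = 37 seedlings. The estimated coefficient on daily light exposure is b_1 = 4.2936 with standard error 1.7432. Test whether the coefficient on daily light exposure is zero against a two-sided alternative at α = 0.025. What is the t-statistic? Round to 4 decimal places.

H₀: β₁ = 0 vs H₁: β₁ ≠ 0.
t = (b_1 − β₁⁰)/SE = 4.2936 / 1.7432 = 2.4631.
df = n − 2 = 37 − 2 = 35.
Two-sided p ≈ 0.0188, which is < 0.025, so reject H₀.
There is evidence that daily light exposure is associated with plant height.

t = 2.4631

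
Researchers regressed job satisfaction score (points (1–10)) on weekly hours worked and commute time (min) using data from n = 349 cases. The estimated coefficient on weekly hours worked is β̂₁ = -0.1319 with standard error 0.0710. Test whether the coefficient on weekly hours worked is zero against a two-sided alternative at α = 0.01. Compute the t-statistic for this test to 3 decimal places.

t = -1.858

H₀: β₁ = 0 vs H₁: β₁ ≠ 0.
t = (β̂₁ − β₁⁰)/SE = -0.1319 / 0.0710 = -1.858.
df = n − k − 1 = 349 − 2 − 1 = 346.
Two-sided p ≈ 0.0641, which is ≥ 0.01, so fail to reject H₀.
The data do not give significant evidence of an association between weekly hours worked and job satisfaction score, after adjusting for the other predictors.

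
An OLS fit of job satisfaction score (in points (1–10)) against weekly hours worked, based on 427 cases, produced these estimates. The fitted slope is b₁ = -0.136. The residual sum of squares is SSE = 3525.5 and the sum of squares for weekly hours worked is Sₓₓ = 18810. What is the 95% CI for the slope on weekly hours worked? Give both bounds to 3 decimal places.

MSE = SSE/(n − 2) = 3525.5/425 = 8.29529.
SE(b₁) = √(MSE/Sₓₓ) = √(8.29529/18810) = 0.0210001.
df = n − 2 = 425.
t* = t_{0.025, 425} = 1.965561.
Margin = t* × SE = 1.965561 × 0.0210001 = 0.04128.
CI: -0.136 ± 0.04128 → (-0.177, -0.095).
With 95% confidence, each one-unit increase in weekly hours worked is associated with a change of between -0.177 and -0.095 points (1–10) in job satisfaction score.

(-0.177, -0.095)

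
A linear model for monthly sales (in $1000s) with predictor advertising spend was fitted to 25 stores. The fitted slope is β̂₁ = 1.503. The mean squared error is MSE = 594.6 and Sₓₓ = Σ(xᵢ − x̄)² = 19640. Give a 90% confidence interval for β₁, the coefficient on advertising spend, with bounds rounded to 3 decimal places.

SE(β̂₁) = √(MSE/Sₓₓ) = √(594.6/19640) = 0.173997.
df = n − 2 = 23.
t* = t_{0.05, 23} = 1.713872.
Margin = t* × SE = 1.713872 × 0.173997 = 0.29821.
CI: 1.503 ± 0.29821 → (1.205, 1.801).
With 90% confidence, each one-unit increase in advertising spend is associated with a change of between 1.205 and 1.801 $1000s in monthly sales.

(1.205, 1.801)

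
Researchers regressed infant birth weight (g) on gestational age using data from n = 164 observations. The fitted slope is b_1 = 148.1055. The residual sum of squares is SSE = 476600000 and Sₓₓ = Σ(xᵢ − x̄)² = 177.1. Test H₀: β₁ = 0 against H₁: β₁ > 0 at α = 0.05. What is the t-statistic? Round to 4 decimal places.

MSE = SSE/(n − 2) = 476600000/162 = 2.94198e+06.
SE(b_1) = √(MSE/Sₓₓ) = √(2.94198e+06/177.1) = 128.887.
t = 148.1055 / 128.887 = 1.1491.
df = n − 2 = 162.
One-sided p ≈ 0.1261, which is ≥ 0.05, so fail to reject H₀.
The data do not give significant evidence that the true slope on gestational age is positive.

t = 1.1491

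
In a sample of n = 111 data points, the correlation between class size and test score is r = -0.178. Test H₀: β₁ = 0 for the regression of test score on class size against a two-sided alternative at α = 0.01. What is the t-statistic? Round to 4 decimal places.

t = -1.8885

t = r·√(n − 2)/√(1 − r²) = -0.178·√109/√0.968316 = -1.8885.
df = n − 2 = 109.
Two-sided p ≈ 0.0616, which is ≥ 0.01, so fail to reject H₀.
The data do not give significant evidence of a linear association between class size and test score.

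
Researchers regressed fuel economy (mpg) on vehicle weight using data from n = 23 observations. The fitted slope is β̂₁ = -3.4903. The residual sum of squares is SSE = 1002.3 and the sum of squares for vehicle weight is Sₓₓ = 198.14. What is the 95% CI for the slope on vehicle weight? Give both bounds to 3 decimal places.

(-4.511, -2.470)

MSE = SSE/(n − 2) = 1002.3/21 = 47.7286.
SE(β̂₁) = √(MSE/Sₓₓ) = √(47.7286/198.14) = 0.490798.
df = n − 2 = 21.
t* = t_{0.025, 21} = 2.079614.
Margin = t* × SE = 2.079614 × 0.490798 = 1.02067.
CI: -3.4903 ± 1.02067 → (-4.511, -2.470).
With 95% confidence, each one-unit increase in vehicle weight is associated with a change of between -4.511 and -2.470 mpg in fuel economy.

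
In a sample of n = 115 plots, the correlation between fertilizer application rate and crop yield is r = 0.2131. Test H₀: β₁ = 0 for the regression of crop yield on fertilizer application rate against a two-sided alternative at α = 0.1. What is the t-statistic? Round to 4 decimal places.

t = 2.3185

t = r·√(n − 2)/√(1 − r²) = 0.2131·√113/√0.954588 = 2.3185.
df = n − 2 = 113.
Two-sided p ≈ 0.0222, which is < 0.1, so reject H₀.
There is evidence of a linear association between fertilizer application rate and crop yield.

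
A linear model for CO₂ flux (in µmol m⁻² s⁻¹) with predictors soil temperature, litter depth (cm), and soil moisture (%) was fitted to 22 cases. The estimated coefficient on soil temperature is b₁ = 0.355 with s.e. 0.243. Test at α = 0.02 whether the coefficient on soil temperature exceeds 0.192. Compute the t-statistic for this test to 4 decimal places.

H₀: β₁ = 0.192 vs H₁: β₁ > 0.192.
t = (b₁ − β₁⁰)/SE = (0.355 − 0.192) / 0.243 = 0.6708.
df = n − k − 1 = 22 − 3 − 1 = 18.
One-sided p ≈ 0.2554, which is ≥ 0.02, so fail to reject H₀.
The data do not give significant evidence that the true slope on soil temperature exceeds 0.192 µmol m⁻² s⁻¹ per unit, holding the other predictors fixed.

t = 0.6708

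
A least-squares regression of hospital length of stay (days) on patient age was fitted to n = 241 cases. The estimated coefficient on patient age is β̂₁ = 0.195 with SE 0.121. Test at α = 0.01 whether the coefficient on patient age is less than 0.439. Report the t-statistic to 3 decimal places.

H₀: β₁ = 0.439 vs H₁: β₁ < 0.439.
t = (β̂₁ − β₁⁰)/SE = (0.195 − 0.439) / 0.121 = -2.017.
df = n − 2 = 241 − 2 = 239.
One-sided p ≈ 0.0224, which is ≥ 0.01, so fail to reject H₀.
The data do not give significant evidence that the true slope on patient age is below 0.439 days per unit.

t = -2.017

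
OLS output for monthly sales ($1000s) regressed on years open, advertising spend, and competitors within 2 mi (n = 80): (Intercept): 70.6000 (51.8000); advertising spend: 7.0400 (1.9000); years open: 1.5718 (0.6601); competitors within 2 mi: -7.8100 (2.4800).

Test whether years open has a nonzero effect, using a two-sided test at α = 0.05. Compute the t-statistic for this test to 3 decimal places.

t = 2.381

Read off: b = 1.5718, SE = 0.6601 for years open.
H₀: β₁ = 0 vs H₁: β₁ ≠ 0.
t = 1.5718 / 0.6601 = 2.381.
df = n − k − 1 = 80 − 3 − 1 = 76.
Two-sided p ≈ 0.0198, which is < 0.05, so reject H₀.
There is evidence that years open is associated with monthly sales, holding the other predictors fixed.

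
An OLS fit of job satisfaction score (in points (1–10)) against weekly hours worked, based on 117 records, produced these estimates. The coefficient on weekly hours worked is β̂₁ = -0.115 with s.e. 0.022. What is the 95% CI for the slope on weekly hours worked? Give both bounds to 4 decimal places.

(-0.1586, -0.0714)

df = n − 2 = 117 − 2 = 115.
t* = t_{0.025, 115} = 1.980808.
Margin = t* × SE = 1.980808 × 0.022 = 0.043578.
CI: -0.115 ± 0.043578 → (-0.1586, -0.0714).
With 95% confidence, each one-unit increase in weekly hours worked is associated with a change of between -0.1586 and -0.0714 points (1–10) in job satisfaction score.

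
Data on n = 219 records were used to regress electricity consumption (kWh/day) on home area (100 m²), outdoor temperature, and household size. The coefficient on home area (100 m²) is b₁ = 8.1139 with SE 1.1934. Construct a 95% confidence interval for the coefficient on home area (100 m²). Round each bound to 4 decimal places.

(5.7616, 10.4662)

df = n − k − 1 = 219 − 3 − 1 = 215.
t* = t_{0.025, 215} = 1.971059.
Margin = t* × SE = 1.971059 × 1.1934 = 2.352262.
CI: 8.1139 ± 2.352262 → (5.7616, 10.4662).
With 95% confidence, each one-unit increase in home area (100 m²) is associated with a change of between 5.7616 and 10.4662 kWh/day in electricity consumption, holding the other predictors fixed.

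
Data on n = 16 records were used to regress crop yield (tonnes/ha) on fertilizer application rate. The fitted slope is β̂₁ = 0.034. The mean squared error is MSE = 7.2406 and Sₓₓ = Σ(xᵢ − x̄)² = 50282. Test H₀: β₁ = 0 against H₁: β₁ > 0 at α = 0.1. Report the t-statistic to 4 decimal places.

SE(β̂₁) = √(MSE/Sₓₓ) = √(7.2406/50282) = 0.012.
t = 0.034 / 0.012 = 2.8333.
df = n − 2 = 14.
One-sided p ≈ 0.0066, which is < 0.1, so reject H₀.
There is evidence that the true slope on fertilizer application rate is positive.

t = 2.8333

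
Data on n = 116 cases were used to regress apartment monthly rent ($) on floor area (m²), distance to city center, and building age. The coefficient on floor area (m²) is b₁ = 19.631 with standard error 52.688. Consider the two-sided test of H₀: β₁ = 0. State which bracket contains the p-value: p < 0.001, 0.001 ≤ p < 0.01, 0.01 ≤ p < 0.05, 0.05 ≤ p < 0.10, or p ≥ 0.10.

p ≥ 0.10

t = 19.631 / 52.688 = 0.373.
df = n − k − 1 = 116 − 3 − 1 = 112.
Two-sided p = 2·P(T_{112} > |t|) ≈ 0.7102.
So p ≥ 0.10.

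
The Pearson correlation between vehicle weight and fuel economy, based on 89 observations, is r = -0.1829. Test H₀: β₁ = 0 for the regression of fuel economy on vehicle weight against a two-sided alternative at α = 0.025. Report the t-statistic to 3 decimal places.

t = r·√(n − 2)/√(1 − r²) = -0.1829·√87/√0.966548 = -1.735.
df = n − 2 = 87.
Two-sided p ≈ 0.0862, which is ≥ 0.025, so fail to reject H₀.
The data do not give significant evidence of a linear association between vehicle weight and fuel economy.

t = -1.735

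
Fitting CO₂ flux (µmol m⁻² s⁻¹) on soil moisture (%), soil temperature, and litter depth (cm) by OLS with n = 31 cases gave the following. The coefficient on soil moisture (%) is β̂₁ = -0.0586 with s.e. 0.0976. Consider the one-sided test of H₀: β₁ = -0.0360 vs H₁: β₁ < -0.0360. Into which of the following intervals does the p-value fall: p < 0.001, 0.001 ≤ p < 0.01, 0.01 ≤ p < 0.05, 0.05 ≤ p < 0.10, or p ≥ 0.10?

p ≥ 0.10

t = (-0.0586 − (-0.0360)) / 0.0976 = -0.232.
df = n − k − 1 = 31 − 3 − 1 = 27.
One-sided p = P(T_{27} < t) ≈ 0.4093.
So p ≥ 0.10.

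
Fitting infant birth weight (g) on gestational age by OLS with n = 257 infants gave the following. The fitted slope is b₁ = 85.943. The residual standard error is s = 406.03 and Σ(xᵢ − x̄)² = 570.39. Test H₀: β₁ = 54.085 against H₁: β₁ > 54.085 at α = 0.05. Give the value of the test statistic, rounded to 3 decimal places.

SE(b₁) = s/√Sₓₓ = 406.03/√570.39 = 17.0009.
t = (85.943 − 54.085) / 17.0009 = 1.874.
df = n − 2 = 255.
One-sided p ≈ 0.0310, which is < 0.05, so reject H₀.
There is evidence that the true slope on gestational age exceeds 54.085 g per unit.

t = 1.874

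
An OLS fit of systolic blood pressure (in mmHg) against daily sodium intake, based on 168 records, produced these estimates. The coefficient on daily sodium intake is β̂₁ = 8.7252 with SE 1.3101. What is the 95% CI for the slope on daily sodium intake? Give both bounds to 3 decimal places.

(6.139, 11.312)

df = n − 2 = 168 − 2 = 166.
t* = t_{0.025, 166} = 1.974358.
Margin = t* × SE = 1.974358 × 1.3101 = 2.58661.
CI: 8.7252 ± 2.58661 → (6.139, 11.312).
With 95% confidence, each one-unit increase in daily sodium intake is associated with a change of between 6.139 and 11.312 mmHg in systolic blood pressure.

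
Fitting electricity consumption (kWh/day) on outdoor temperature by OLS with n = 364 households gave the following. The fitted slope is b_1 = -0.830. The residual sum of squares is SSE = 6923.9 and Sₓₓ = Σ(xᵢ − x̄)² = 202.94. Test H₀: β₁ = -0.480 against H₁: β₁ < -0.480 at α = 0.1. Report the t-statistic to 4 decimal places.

MSE = SSE/(n − 2) = 6923.9/362 = 19.1268.
SE(b_1) = √(MSE/Sₓₓ) = √(19.1268/202.94) = 0.306999.
t = (-0.830 − (-0.480)) / 0.306999 = -1.1401.
df = n − 2 = 362.
One-sided p ≈ 0.1275, which is ≥ 0.1, so fail to reject H₀.
The data do not give significant evidence that the true slope on outdoor temperature is below -0.480 kWh/day per unit.

t = -1.1401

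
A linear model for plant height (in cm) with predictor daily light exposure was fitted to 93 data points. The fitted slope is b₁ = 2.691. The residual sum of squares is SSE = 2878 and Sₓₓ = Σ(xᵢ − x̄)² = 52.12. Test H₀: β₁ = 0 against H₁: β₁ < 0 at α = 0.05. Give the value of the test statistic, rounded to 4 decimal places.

MSE = SSE/(n − 2) = 2878/91 = 31.6264.
SE(b₁) = √(MSE/Sₓₓ) = √(31.6264/52.12) = 0.778973.
t = 2.691 / 0.778973 = 3.4545.
df = n − 2 = 91.
One-sided p ≈ 0.9996, which is ≥ 0.05, so fail to reject H₀.
The data do not give significant evidence that the true slope on daily light exposure is negative.

t = 3.4545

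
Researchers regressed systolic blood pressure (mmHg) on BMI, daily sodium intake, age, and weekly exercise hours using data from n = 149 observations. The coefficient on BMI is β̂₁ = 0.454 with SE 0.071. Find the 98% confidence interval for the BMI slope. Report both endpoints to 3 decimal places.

df = n − k − 1 = 149 − 4 − 1 = 144.
t* = t_{0.01, 144} = 2.352522.
Margin = t* × SE = 2.352522 × 0.071 = 0.16703.
CI: 0.454 ± 0.16703 → (0.287, 0.621).
With 98% confidence, each one-unit increase in BMI is associated with a change of between 0.287 and 0.621 mmHg in systolic blood pressure, holding the other predictors fixed.

(0.287, 0.621)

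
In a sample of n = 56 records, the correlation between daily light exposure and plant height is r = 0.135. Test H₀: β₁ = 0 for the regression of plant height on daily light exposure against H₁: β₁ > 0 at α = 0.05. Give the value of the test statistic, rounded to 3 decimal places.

t = 1.001

t = r·√(n − 2)/√(1 − r²) = 0.135·√54/√0.981775 = 1.001.
df = n − 2 = 54.
One-sided p ≈ 0.1606, which is ≥ 0.05, so fail to reject H₀.
The data do not give significant evidence of a linear association between daily light exposure and plant height.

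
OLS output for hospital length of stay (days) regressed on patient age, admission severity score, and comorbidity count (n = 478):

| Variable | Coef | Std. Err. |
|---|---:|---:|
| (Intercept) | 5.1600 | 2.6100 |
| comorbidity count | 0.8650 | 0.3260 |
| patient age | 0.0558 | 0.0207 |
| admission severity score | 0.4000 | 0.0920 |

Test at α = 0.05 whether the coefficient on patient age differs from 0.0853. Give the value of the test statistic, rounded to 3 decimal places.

Read off: b = 0.0558, SE = 0.0207 for patient age.
H₀: β₁ = 0.0853 vs H₁: β₁ ≠ 0.0853.
t = (0.0558 − 0.0853) / 0.0207 = -1.425.
df = n − k − 1 = 478 − 3 − 1 = 474.
Two-sided p ≈ 0.1548, which is ≥ 0.05, so fail to reject H₀.
The data are consistent with a true slope of 0.0853 days per unit of patient age, holding the other predictors fixed.

t = -1.425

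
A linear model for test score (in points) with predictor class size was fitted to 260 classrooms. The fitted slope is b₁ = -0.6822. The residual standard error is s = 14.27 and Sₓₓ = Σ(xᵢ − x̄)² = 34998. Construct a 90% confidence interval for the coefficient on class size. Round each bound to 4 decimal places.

SE(b₁) = s/√Sₓₓ = 14.27/√34998 = 0.0762785.
df = n − 2 = 258.
t* = t_{0.05, 258} = 1.650781.
Margin = t* × SE = 1.650781 × 0.0762785 = 0.125919.
CI: -0.6822 ± 0.125919 → (-0.8081, -0.5563).
With 90% confidence, each one-unit increase in class size is associated with a change of between -0.8081 and -0.5563 points in test score.

(-0.8081, -0.5563)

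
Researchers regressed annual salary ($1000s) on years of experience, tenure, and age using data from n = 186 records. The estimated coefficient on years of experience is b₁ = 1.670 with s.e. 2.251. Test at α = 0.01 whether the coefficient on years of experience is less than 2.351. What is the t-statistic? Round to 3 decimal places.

t = -0.303

H₀: β₁ = 2.351 vs H₁: β₁ < 2.351.
t = (b₁ − β₁⁰)/SE = (1.670 − 2.351) / 2.251 = -0.303.
df = n − k − 1 = 186 − 3 − 1 = 182.
One-sided p ≈ 0.3813, which is ≥ 0.01, so fail to reject H₀.
The data do not give significant evidence that the true slope on years of experience is below 2.351 $1000s per unit, holding the other predictors fixed.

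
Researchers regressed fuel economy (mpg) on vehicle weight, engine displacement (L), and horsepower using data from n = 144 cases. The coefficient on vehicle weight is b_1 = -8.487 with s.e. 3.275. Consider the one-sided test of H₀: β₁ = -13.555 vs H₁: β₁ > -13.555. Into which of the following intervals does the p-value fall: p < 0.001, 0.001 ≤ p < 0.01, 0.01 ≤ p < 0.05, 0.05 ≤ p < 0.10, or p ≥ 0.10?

0.05 ≤ p < 0.10

t = (-8.487 − (-13.555)) / 3.275 = 1.547.
df = n − k − 1 = 144 − 3 − 1 = 140.
One-sided p = P(T_{140} > t) ≈ 0.0620.
So 0.05 ≤ p < 0.10.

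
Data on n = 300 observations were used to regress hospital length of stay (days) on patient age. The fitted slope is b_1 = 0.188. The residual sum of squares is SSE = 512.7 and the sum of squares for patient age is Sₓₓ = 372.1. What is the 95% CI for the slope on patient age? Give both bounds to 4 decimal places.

MSE = SSE/(n − 2) = 512.7/298 = 1.72047.
SE(b_1) = √(MSE/Sₓₓ) = √(1.72047/372.1) = 0.0679976.
df = n − 2 = 298.
t* = t_{0.025, 298} = 1.967957.
Margin = t* × SE = 1.967957 × 0.0679976 = 0.133816.
CI: 0.188 ± 0.133816 → (0.0542, 0.3218).
With 95% confidence, each one-unit increase in patient age is associated with a change of between 0.0542 and 0.3218 days in hospital length of stay.

(0.0542, 0.3218)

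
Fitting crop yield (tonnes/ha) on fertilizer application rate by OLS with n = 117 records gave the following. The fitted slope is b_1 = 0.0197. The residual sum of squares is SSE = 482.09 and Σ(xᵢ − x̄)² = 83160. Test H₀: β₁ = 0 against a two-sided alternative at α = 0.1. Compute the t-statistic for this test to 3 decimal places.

t = 2.775

MSE = SSE/(n − 2) = 482.09/115 = 4.19209.
SE(b_1) = √(MSE/Sₓₓ) = √(4.19209/83160) = 0.00709999.
t = 0.0197 / 0.00709999 = 2.775.
df = n − 2 = 115.
Two-sided p ≈ 0.0065, which is < 0.1, so reject H₀.
There is evidence that fertilizer application rate is associated with crop yield.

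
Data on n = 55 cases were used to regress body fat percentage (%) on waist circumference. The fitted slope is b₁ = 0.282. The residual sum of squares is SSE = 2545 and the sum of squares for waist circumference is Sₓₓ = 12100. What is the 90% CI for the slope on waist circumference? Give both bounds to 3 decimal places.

MSE = SSE/(n − 2) = 2545/53 = 48.0189.
SE(b₁) = √(MSE/Sₓₓ) = √(48.0189/12100) = 0.062996.
df = n − 2 = 53.
t* = t_{0.05, 53} = 1.674116.
Margin = t* × SE = 1.674116 × 0.062996 = 0.10546.
CI: 0.282 ± 0.10546 → (0.177, 0.387).
With 90% confidence, each one-unit increase in waist circumference is associated with a change of between 0.177 and 0.387 % in body fat percentage.

(0.177, 0.387)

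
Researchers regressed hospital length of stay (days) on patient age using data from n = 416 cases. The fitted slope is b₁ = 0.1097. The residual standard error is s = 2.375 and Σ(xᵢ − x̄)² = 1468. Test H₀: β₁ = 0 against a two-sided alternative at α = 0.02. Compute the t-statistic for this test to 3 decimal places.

t = 1.770

SE(b₁) = s/√Sₓₓ = 2.375/√1468 = 0.061987.
t = 0.1097 / 0.061987 = 1.770.
df = n − 2 = 414.
Two-sided p ≈ 0.0775, which is ≥ 0.02, so fail to reject H₀.
The data do not give significant evidence of an association between patient age and hospital length of stay.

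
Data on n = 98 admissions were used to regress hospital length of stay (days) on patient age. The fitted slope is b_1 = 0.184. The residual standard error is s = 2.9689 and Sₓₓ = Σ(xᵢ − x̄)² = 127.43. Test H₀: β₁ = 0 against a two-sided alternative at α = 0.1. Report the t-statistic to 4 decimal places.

t = 0.6996

SE(b_1) = s/√Sₓₓ = 2.9689/√127.43 = 0.263002.
t = 0.184 / 0.263002 = 0.6996.
df = n − 2 = 96.
Two-sided p ≈ 0.4859, which is ≥ 0.1, so fail to reject H₀.
The data do not give significant evidence of an association between patient age and hospital length of stay.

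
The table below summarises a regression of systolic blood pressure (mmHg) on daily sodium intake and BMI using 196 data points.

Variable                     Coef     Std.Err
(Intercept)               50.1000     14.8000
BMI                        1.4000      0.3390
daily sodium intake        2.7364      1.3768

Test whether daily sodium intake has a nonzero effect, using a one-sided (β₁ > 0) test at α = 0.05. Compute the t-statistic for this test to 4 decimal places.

Read off: b = 2.7364, SE = 1.3768 for daily sodium intake.
H₀: β₁ = 0 vs H₁: β₁ > 0.
t = 2.7364 / 1.3768 = 1.9875.
df = n − k − 1 = 196 − 2 − 1 = 193.
One-sided p ≈ 0.0241, which is < 0.05, so reject H₀.
There is evidence that the true slope on daily sodium intake is positive, holding the other predictors fixed.

t = 1.9875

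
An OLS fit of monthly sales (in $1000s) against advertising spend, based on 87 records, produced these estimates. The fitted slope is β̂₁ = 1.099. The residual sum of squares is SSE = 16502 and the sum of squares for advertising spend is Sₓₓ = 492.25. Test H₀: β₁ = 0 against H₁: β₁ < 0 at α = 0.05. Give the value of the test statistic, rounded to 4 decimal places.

t = 1.7500

MSE = SSE/(n − 2) = 16502/85 = 194.141.
SE(β̂₁) = √(MSE/Sₓₓ) = √(194.141/492.25) = 0.628009.
t = 1.099 / 0.628009 = 1.7500.
df = n − 2 = 85.
One-sided p ≈ 0.9581, which is ≥ 0.05, so fail to reject H₀.
The data do not give significant evidence that the true slope on advertising spend is negative.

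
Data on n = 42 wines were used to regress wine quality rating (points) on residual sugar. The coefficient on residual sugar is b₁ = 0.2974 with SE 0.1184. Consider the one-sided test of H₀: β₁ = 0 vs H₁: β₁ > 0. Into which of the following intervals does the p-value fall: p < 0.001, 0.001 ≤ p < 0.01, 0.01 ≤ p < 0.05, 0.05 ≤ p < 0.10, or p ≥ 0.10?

0.001 ≤ p < 0.01

t = 0.2974 / 0.1184 = 2.512.
df = n − 2 = 42 − 2 = 40.
One-sided p = P(T_{40} > t) ≈ 0.0081.
So 0.001 ≤ p < 0.01.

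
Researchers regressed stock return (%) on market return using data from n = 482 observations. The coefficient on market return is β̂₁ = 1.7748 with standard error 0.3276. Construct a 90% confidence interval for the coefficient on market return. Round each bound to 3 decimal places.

(1.235, 2.315)

df = n − 2 = 482 − 2 = 480.
t* = t_{0.05, 480} = 1.648034.
Margin = t* × SE = 1.648034 × 0.3276 = 0.53990.
CI: 1.7748 ± 0.53990 → (1.235, 2.315).
With 90% confidence, each one-unit increase in market return is associated with a change of between 1.235 and 2.315 % in stock return.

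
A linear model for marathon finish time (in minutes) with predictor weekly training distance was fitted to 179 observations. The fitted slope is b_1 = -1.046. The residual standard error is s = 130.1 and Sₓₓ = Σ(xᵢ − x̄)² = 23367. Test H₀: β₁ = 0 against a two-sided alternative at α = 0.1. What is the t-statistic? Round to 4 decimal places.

t = -1.2290

SE(b_1) = s/√Sₓₓ = 130.1/√23367 = 0.851091.
t = -1.046 / 0.851091 = -1.2290.
df = n − 2 = 177.
Two-sided p ≈ 0.2207, which is ≥ 0.1, so fail to reject H₀.
The data do not give significant evidence of an association between weekly training distance and marathon finish time.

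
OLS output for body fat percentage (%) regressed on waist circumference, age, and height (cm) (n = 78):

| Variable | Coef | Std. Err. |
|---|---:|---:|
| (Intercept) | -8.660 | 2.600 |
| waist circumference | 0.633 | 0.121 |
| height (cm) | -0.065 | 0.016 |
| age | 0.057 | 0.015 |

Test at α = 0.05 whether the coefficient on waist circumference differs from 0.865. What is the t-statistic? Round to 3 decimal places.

t = -1.917

Read off: b = 0.633, SE = 0.121 for waist circumference.
H₀: β₁ = 0.865 vs H₁: β₁ ≠ 0.865.
t = (0.633 − 0.865) / 0.121 = -1.917.
df = n − k − 1 = 78 − 3 − 1 = 74.
Two-sided p ≈ 0.0591, which is ≥ 0.05, so fail to reject H₀.
The data are consistent with a true slope of 0.865 % per unit of waist circumference, holding the other predictors fixed.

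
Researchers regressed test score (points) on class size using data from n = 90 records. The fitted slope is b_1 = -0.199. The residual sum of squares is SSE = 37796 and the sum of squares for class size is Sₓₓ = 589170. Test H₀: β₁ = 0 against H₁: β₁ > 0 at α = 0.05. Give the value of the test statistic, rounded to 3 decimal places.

MSE = SSE/(n − 2) = 37796/88 = 429.5.
SE(b_1) = √(MSE/Sₓₓ) = √(429.5/589170) = 0.0269998.
t = -0.199 / 0.0269998 = -7.370.
df = n − 2 = 88.
One-sided p ≈ 1.0000, which is ≥ 0.05, so fail to reject H₀.
The data do not give significant evidence that the true slope on class size is positive.

t = -7.370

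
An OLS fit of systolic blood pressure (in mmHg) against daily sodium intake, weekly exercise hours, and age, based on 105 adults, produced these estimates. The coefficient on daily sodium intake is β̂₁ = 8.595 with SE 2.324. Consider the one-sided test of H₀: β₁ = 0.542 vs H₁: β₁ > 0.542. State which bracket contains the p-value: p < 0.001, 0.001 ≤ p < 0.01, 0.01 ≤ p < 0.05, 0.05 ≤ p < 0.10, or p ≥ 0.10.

t = (8.595 − 0.542) / 2.324 = 3.465.
df = n − k − 1 = 105 − 3 − 1 = 101.
One-sided p = P(T_{101} > t) ≈ 0.0004.
So p < 0.001.

p < 0.001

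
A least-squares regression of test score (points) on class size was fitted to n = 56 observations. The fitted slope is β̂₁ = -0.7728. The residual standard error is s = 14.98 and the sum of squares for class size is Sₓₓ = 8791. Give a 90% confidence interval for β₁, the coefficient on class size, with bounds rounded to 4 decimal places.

SE(β̂₁) = s/√Sₓₓ = 14.98/√8791 = 0.159769.
df = n − 2 = 54.
t* = t_{0.05, 54} = 1.673565.
Margin = t* × SE = 1.673565 × 0.159769 = 0.267384.
CI: -0.7728 ± 0.267384 → (-1.0402, -0.5054).
With 90% confidence, each one-unit increase in class size is associated with a change of between -1.0402 and -0.5054 points in test score.

(-1.0402, -0.5054)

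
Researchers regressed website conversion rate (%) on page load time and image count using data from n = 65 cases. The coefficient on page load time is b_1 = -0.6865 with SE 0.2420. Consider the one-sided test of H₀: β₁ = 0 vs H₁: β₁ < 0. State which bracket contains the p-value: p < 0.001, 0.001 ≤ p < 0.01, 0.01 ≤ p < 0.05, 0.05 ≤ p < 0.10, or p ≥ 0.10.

t = -0.6865 / 0.2420 = -2.837.
df = n − k − 1 = 65 − 2 − 1 = 62.
One-sided p = P(T_{62} < t) ≈ 0.0031.
So 0.001 ≤ p < 0.01.

0.001 ≤ p < 0.01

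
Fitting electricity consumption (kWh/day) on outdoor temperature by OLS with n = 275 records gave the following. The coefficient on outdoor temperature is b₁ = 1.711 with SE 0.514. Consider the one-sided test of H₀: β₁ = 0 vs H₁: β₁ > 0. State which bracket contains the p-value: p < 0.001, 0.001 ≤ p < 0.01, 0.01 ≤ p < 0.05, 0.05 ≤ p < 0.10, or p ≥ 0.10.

t = 1.711 / 0.514 = 3.329.
df = n − 2 = 275 − 2 = 273.
One-sided p = P(T_{273} > t) ≈ 0.0005.
So p < 0.001.

p < 0.001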